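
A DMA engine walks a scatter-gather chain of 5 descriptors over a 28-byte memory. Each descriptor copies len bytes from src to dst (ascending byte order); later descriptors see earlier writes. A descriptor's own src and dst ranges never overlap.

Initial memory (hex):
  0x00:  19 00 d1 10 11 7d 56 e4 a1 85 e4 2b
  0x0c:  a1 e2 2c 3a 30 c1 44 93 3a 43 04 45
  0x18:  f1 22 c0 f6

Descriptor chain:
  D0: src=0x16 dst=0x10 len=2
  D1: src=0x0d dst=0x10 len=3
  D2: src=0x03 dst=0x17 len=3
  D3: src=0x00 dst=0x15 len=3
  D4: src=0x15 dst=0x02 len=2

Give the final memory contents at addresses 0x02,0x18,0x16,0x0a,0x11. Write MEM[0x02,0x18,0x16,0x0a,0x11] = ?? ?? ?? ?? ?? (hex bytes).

MEM[0x02,0x18,0x16,0x0a,0x11] = 19 11 00 e4 2c

[0] 0x16->0x10 len=2 : 04 45
[1] 0x0d->0x10 len=3 : e2 2c 3a
[2] 0x03->0x17 len=3 : 10 11 7d
[3] 0x00->0x15 len=3 : 19 00 d1
[4] 0x15->0x02 len=2 : 19 00
query mem[0x02]=0x19, mem[0x18]=0x11, mem[0x16]=0x00, mem[0x0a]=0xe4, mem[0x11]=0x2c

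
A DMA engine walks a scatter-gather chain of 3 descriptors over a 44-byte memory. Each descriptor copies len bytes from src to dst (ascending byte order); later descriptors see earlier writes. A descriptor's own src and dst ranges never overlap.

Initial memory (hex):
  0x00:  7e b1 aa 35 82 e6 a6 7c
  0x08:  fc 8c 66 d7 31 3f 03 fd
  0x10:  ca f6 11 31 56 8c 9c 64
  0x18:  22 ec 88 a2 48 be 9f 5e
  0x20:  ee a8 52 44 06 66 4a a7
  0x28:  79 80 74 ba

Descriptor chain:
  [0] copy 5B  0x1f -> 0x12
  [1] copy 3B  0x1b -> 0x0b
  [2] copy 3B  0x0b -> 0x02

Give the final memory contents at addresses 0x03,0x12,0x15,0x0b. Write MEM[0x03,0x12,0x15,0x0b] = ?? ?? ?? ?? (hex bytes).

MEM[0x03,0x12,0x15,0x0b] = 48 5e 52 a2

#0 dst[0x12+5] := {0x5e,0xee,0xa8,0x52,0x44}
#1 dst[0x0b+3] := {0xa2,0x48,0xbe}
#2 dst[0x02+3] := {0xa2,0x48,0xbe}
query mem[0x03]=0x48, mem[0x12]=0x5e, mem[0x15]=0x52, mem[0x0b]=0xa2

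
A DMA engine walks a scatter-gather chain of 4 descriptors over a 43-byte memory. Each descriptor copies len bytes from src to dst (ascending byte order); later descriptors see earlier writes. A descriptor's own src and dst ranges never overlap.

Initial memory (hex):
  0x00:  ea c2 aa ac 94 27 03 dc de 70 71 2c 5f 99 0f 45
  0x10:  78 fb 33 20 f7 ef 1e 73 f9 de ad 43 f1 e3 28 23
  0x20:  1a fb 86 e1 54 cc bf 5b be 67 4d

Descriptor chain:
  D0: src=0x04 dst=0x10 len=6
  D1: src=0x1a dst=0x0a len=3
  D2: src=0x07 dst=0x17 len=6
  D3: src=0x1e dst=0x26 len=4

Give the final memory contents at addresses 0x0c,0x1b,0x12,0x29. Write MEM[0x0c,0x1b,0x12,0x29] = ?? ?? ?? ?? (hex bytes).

#0 dst[0x10+6] := {0x94,0x27,0x03,0xdc,0xde,0x70}
#1 dst[0x0a+3] := {0xad,0x43,0xf1}
#2 dst[0x17+6] := {0xdc,0xde,0x70,0xad,0x43,0xf1}
#3 dst[0x26+4] := {0x28,0x23,0x1a,0xfb}
query mem[0x0c]=0xf1, mem[0x1b]=0x43, mem[0x12]=0x03, mem[0x29]=0xfb

MEM[0x0c,0x1b,0x12,0x29] = f1 43 03 fb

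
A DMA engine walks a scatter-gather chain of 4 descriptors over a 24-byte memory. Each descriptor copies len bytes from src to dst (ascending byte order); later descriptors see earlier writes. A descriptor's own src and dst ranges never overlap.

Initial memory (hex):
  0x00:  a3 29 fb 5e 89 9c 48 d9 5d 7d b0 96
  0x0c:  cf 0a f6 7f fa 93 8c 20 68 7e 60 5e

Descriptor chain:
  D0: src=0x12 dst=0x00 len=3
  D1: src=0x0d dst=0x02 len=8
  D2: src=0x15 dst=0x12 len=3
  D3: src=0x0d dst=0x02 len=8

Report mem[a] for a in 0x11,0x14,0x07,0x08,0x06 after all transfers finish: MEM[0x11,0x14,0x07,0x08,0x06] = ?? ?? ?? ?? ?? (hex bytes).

#0 dst[0x00+3] := {0x8c,0x20,0x68}
#1 dst[0x02+8] := {0x0a,0xf6,0x7f,0xfa,0x93,0x8c,0x20,0x68}
#2 dst[0x12+3] := {0x7e,0x60,0x5e}
#3 dst[0x02+8] := {0x0a,0xf6,0x7f,0xfa,0x93,0x7e,0x60,0x5e}
query mem[0x11]=0x93, mem[0x14]=0x5e, mem[0x07]=0x7e, mem[0x08]=0x60, mem[0x06]=0x93

MEM[0x11,0x14,0x07,0x08,0x06] = 93 5e 7e 60 93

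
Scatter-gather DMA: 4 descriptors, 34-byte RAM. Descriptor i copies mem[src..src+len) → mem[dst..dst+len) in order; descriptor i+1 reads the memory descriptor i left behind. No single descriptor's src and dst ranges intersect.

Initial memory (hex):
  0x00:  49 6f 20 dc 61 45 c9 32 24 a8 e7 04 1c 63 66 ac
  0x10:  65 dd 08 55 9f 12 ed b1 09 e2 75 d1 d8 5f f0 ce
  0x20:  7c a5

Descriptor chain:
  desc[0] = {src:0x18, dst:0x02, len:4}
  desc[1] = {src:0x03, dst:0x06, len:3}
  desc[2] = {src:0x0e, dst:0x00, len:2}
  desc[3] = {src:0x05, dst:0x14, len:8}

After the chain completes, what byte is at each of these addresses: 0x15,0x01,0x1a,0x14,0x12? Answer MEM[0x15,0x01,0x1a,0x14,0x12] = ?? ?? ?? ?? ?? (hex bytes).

MEM[0x15,0x01,0x1a,0x14,0x12] = e2 ac 04 d1 08

#0 dst[0x02+4] := {0x09,0xe2,0x75,0xd1}
#1 dst[0x06+3] := {0xe2,0x75,0xd1}
#2 dst[0x00+2] := {0x66,0xac}
#3 dst[0x14+8] := {0xd1,0xe2,0x75,0xd1,0xa8,0xe7,0x04,0x1c}
query mem[0x15]=0xe2, mem[0x01]=0xac, mem[0x1a]=0x04, mem[0x14]=0xd1, mem[0x12]=0x08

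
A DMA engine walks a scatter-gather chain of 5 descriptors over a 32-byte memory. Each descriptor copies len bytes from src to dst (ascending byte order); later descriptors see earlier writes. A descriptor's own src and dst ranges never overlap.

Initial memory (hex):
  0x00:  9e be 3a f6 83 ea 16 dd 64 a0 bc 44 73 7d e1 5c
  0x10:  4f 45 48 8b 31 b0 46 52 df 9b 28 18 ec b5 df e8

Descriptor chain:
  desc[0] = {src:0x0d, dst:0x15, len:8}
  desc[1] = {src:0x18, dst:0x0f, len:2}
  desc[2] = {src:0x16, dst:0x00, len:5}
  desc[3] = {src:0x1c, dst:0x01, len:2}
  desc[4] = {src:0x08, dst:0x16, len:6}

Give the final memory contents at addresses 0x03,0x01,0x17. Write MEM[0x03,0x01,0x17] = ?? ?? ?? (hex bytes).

MEM[0x03,0x01,0x17] = 45 31 a0

[0] 0x0d->0x15 len=8 : 7d e1 5c 4f 45 48 8b 31
[1] 0x18->0x0f len=2 : 4f 45
[2] 0x16->0x00 len=5 : e1 5c 4f 45 48
[3] 0x1c->0x01 len=2 : 31 b5
[4] 0x08->0x16 len=6 : 64 a0 bc 44 73 7d
query mem[0x03]=0x45, mem[0x01]=0x31, mem[0x17]=0xa0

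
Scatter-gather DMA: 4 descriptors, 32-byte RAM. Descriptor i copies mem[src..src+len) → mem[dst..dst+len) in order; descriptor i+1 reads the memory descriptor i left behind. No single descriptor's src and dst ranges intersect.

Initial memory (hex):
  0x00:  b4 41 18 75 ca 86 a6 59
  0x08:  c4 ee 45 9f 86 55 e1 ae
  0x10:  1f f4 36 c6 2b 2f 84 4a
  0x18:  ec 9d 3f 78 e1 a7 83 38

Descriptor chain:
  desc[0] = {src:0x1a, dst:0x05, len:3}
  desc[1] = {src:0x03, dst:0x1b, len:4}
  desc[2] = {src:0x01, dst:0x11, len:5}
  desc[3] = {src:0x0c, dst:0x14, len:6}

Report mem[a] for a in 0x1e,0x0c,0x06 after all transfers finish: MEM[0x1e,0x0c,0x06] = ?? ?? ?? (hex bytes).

MEM[0x1e,0x0c,0x06] = 78 86 78

  after D0: wrote 3B at 0x05 = 3f78e1
  after D1: wrote 4B at 0x1b = 75ca3f78
  after D2: wrote 5B at 0x11 = 411875ca3f
  after D3: wrote 6B at 0x14 = 8655e1ae1f41
query mem[0x1e]=0x78, mem[0x0c]=0x86, mem[0x06]=0x78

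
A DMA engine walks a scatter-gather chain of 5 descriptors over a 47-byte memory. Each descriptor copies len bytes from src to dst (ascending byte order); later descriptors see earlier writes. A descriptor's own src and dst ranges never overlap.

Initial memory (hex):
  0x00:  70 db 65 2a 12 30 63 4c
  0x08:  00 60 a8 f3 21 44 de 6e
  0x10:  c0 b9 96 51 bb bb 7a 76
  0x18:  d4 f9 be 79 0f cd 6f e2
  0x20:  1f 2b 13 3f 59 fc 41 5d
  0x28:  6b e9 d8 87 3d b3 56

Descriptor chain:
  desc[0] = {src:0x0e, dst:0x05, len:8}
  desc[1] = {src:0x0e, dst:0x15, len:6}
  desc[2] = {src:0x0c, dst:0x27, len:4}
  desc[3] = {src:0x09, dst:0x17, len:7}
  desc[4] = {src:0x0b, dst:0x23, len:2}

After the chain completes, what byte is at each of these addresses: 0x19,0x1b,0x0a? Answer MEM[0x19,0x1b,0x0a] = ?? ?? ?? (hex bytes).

[0] 0x0e->0x05 len=8 : de 6e c0 b9 96 51 bb bb
[1] 0x0e->0x15 len=6 : de 6e c0 b9 96 51
[2] 0x0c->0x27 len=4 : bb 44 de 6e
[3] 0x09->0x17 len=7 : 96 51 bb bb 44 de 6e
[4] 0x0b->0x23 len=2 : bb bb
query mem[0x19]=0xbb, mem[0x1b]=0x44, mem[0x0a]=0x51

MEM[0x19,0x1b,0x0a] = bb 44 51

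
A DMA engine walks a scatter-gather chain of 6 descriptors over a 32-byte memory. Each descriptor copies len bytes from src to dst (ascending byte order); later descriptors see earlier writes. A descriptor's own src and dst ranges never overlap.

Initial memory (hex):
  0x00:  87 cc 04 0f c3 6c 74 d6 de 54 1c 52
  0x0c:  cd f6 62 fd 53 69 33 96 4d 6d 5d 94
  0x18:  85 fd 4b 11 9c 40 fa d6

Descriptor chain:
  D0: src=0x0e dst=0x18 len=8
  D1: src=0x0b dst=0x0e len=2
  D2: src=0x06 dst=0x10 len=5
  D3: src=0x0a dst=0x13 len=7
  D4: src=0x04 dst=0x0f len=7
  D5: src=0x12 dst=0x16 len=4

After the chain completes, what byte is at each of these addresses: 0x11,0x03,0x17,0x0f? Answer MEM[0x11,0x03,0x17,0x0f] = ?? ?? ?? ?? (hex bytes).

  after D0: wrote 8B at 0x18 = 62fd536933964d6d
  after D1: wrote 2B at 0x0e = 52cd
  after D2: wrote 5B at 0x10 = 74d6de541c
  after D3: wrote 7B at 0x13 = 1c52cdf652cd74
  after D4: wrote 7B at 0x0f = c36c74d6de541c
  after D5: wrote 4B at 0x16 = d6de541c
query mem[0x11]=0x74, mem[0x03]=0x0f, mem[0x17]=0xde, mem[0x0f]=0xc3

MEM[0x11,0x03,0x17,0x0f] = 74 0f de c3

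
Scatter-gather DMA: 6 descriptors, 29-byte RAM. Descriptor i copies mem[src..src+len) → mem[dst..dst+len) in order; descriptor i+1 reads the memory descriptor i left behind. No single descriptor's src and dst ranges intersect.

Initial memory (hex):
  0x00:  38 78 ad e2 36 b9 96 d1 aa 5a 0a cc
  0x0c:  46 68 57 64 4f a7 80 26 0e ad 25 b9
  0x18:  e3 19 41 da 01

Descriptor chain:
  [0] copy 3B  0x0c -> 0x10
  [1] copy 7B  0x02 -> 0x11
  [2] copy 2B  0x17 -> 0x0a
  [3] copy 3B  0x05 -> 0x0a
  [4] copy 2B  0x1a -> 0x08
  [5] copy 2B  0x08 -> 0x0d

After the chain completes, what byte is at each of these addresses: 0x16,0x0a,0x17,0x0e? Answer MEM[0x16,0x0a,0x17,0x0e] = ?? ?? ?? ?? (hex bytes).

  after D0: wrote 3B at 0x10 = 466857
  after D1: wrote 7B at 0x11 = ade236b996d1aa
  after D2: wrote 2B at 0x0a = aae3
  after D3: wrote 3B at 0x0a = b996d1
  after D4: wrote 2B at 0x08 = 41da
  after D5: wrote 2B at 0x0d = 41da
query mem[0x16]=0xd1, mem[0x0a]=0xb9, mem[0x17]=0xaa, mem[0x0e]=0xda

MEM[0x16,0x0a,0x17,0x0e] = d1 b9 aa da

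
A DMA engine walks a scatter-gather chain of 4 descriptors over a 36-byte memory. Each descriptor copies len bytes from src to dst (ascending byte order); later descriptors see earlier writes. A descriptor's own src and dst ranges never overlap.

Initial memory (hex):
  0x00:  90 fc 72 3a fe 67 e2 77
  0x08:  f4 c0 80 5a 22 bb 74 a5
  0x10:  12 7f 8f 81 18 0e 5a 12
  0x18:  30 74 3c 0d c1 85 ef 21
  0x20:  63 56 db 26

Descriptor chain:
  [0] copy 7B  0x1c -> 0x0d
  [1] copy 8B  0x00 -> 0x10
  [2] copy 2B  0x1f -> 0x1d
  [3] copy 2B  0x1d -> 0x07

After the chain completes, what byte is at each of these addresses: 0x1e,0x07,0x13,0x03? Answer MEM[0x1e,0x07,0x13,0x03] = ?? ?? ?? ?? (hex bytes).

MEM[0x1e,0x07,0x13,0x03] = 63 21 3a 3a

#0 dst[0x0d+7] := {0xc1,0x85,0xef,0x21,0x63,0x56,0xdb}
#1 dst[0x10+8] := {0x90,0xfc,0x72,0x3a,0xfe,0x67,0xe2,0x77}
#2 dst[0x1d+2] := {0x21,0x63}
#3 dst[0x07+2] := {0x21,0x63}
query mem[0x1e]=0x63, mem[0x07]=0x21, mem[0x13]=0x3a, mem[0x03]=0x3a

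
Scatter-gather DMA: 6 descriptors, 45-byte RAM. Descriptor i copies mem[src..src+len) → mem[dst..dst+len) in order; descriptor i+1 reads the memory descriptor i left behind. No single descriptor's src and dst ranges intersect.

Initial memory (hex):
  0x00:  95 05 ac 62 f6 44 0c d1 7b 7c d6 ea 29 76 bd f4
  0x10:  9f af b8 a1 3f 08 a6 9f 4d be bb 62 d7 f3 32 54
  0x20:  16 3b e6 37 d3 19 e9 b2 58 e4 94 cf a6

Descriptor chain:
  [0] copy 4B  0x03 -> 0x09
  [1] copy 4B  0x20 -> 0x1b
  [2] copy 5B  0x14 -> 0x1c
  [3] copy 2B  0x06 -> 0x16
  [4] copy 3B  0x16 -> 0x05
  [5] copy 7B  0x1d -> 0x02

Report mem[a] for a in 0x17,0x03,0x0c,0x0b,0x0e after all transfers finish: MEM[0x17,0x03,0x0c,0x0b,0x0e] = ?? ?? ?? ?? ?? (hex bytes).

MEM[0x17,0x03,0x0c,0x0b,0x0e] = d1 a6 0c 44 bd

[0] 0x03->0x09 len=4 : 62 f6 44 0c
[1] 0x20->0x1b len=4 : 16 3b e6 37
[2] 0x14->0x1c len=5 : 3f 08 a6 9f 4d
[3] 0x06->0x16 len=2 : 0c d1
[4] 0x16->0x05 len=3 : 0c d1 4d
[5] 0x1d->0x02 len=7 : 08 a6 9f 4d 3b e6 37
query mem[0x17]=0xd1, mem[0x03]=0xa6, mem[0x0c]=0x0c, mem[0x0b]=0x44, mem[0x0e]=0xbd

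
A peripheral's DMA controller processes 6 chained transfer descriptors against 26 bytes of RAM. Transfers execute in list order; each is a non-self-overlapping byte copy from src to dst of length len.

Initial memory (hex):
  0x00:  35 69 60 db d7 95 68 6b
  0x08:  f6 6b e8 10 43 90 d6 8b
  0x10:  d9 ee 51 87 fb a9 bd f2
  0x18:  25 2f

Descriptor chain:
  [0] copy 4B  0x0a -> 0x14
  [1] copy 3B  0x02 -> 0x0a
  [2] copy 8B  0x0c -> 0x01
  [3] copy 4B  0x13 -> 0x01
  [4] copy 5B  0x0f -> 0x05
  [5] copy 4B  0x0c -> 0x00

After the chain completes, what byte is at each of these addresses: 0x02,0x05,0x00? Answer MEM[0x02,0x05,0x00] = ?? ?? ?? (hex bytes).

  after D0: wrote 4B at 0x14 = e8104390
  after D1: wrote 3B at 0x0a = 60dbd7
  after D2: wrote 8B at 0x01 = d790d68bd9ee5187
  after D3: wrote 4B at 0x01 = 87e81043
  after D4: wrote 5B at 0x05 = 8bd9ee5187
  after D5: wrote 4B at 0x00 = d790d68b
query mem[0x02]=0xd6, mem[0x05]=0x8b, mem[0x00]=0xd7

MEM[0x02,0x05,0x00] = d6 8b d7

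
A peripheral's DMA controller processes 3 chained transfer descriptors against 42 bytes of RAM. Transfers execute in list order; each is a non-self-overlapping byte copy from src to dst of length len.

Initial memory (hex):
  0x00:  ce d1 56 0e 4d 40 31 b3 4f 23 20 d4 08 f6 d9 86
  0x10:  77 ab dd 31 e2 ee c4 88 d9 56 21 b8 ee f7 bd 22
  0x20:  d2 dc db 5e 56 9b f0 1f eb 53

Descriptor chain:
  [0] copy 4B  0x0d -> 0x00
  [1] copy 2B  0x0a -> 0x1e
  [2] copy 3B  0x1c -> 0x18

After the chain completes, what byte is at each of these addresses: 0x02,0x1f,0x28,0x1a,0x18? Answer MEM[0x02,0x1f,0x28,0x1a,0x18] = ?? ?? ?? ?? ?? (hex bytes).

  after D0: wrote 4B at 0x00 = f6d98677
  after D1: wrote 2B at 0x1e = 20d4
  after D2: wrote 3B at 0x18 = eef720
query mem[0x02]=0x86, mem[0x1f]=0xd4, mem[0x28]=0xeb, mem[0x1a]=0x20, mem[0x18]=0xee

MEM[0x02,0x1f,0x28,0x1a,0x18] = 86 d4 eb 20 ee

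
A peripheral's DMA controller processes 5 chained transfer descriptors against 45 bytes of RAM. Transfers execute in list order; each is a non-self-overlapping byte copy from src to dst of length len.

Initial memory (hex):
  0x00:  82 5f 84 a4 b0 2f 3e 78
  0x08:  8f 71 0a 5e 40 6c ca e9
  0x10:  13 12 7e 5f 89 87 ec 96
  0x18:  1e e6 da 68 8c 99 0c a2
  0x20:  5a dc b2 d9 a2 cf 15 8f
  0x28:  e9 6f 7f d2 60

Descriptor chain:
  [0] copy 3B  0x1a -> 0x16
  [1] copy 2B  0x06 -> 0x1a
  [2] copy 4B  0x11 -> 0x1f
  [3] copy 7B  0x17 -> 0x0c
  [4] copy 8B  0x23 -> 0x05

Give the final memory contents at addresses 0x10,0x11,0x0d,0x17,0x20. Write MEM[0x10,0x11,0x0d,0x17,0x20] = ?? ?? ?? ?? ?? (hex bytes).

MEM[0x10,0x11,0x0d,0x17,0x20] = 78 8c 8c 68 7e

#0 dst[0x16+3] := {0xda,0x68,0x8c}
#1 dst[0x1a+2] := {0x3e,0x78}
#2 dst[0x1f+4] := {0x12,0x7e,0x5f,0x89}
#3 dst[0x0c+7] := {0x68,0x8c,0xe6,0x3e,0x78,0x8c,0x99}
#4 dst[0x05+8] := {0xd9,0xa2,0xcf,0x15,0x8f,0xe9,0x6f,0x7f}
query mem[0x10]=0x78, mem[0x11]=0x8c, mem[0x0d]=0x8c, mem[0x17]=0x68, mem[0x20]=0x7e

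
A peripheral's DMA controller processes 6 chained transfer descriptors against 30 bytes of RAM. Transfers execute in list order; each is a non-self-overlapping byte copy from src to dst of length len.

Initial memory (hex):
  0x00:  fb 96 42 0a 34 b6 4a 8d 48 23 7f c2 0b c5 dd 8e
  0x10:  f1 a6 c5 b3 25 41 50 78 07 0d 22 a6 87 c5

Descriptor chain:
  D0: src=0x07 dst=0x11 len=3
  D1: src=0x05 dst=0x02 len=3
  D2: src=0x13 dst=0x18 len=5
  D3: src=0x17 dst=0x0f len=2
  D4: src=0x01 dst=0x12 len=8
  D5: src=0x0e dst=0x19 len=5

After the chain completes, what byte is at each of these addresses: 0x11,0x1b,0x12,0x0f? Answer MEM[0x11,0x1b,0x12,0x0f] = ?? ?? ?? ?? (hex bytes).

D0: mem[0x11..0x13] <- [8d 48 23]
D1: mem[0x02..0x04] <- [b6 4a 8d]
D2: mem[0x18..0x1c] <- [23 25 41 50 78]
D3: mem[0x0f..0x10] <- [78 23]
D4: mem[0x12..0x19] <- [96 b6 4a 8d b6 4a 8d 48]
D5: mem[0x19..0x1d] <- [dd 78 23 8d 96]
query mem[0x11]=0x8d, mem[0x1b]=0x23, mem[0x12]=0x96, mem[0x0f]=0x78

MEM[0x11,0x1b,0x12,0x0f] = 8d 23 96 78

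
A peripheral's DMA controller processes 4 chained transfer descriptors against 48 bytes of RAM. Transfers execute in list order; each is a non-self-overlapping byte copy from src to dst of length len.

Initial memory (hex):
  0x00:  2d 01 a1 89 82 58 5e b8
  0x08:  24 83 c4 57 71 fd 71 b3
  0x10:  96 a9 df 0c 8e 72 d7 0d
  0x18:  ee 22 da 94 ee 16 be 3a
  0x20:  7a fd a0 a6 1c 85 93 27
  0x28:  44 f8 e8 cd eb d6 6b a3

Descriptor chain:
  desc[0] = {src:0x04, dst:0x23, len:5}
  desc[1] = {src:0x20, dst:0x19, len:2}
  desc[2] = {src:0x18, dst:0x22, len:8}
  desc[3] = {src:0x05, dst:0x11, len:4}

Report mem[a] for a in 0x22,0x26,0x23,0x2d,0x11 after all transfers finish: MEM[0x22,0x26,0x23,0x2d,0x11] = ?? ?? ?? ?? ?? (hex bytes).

MEM[0x22,0x26,0x23,0x2d,0x11] = ee ee 7a d6 58

[0] 0x04->0x23 len=5 : 82 58 5e b8 24
[1] 0x20->0x19 len=2 : 7a fd
[2] 0x18->0x22 len=8 : ee 7a fd 94 ee 16 be 3a
[3] 0x05->0x11 len=4 : 58 5e b8 24
query mem[0x22]=0xee, mem[0x26]=0xee, mem[0x23]=0x7a, mem[0x2d]=0xd6, mem[0x11]=0x58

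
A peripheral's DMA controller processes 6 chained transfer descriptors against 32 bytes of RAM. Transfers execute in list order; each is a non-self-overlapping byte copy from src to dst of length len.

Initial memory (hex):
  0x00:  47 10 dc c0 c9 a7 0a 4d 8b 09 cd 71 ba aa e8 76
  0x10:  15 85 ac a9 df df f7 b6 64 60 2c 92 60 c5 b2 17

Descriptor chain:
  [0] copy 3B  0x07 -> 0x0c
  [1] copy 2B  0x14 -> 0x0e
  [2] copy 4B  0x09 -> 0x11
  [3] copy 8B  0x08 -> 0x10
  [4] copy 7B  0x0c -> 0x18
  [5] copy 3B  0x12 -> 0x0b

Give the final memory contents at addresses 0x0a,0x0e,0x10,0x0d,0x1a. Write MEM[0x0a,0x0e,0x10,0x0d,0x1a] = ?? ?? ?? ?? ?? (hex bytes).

#0 dst[0x0c+3] := {0x4d,0x8b,0x09}
#1 dst[0x0e+2] := {0xdf,0xdf}
#2 dst[0x11+4] := {0x09,0xcd,0x71,0x4d}
#3 dst[0x10+8] := {0x8b,0x09,0xcd,0x71,0x4d,0x8b,0xdf,0xdf}
#4 dst[0x18+7] := {0x4d,0x8b,0xdf,0xdf,0x8b,0x09,0xcd}
#5 dst[0x0b+3] := {0xcd,0x71,0x4d}
query mem[0x0a]=0xcd, mem[0x0e]=0xdf, mem[0x10]=0x8b, mem[0x0d]=0x4d, mem[0x1a]=0xdf

MEM[0x0a,0x0e,0x10,0x0d,0x1a] = cd df 8b 4d df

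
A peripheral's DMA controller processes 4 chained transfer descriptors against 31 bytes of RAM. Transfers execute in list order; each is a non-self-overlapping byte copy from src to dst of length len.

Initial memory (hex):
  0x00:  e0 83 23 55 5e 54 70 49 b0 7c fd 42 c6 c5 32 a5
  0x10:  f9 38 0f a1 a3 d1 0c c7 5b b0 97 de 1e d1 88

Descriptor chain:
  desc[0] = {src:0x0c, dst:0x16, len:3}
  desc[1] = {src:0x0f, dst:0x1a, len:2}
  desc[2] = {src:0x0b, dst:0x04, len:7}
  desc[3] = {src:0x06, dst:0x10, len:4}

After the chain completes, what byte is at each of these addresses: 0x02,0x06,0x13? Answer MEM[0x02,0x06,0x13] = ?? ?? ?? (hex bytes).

MEM[0x02,0x06,0x13] = 23 c5 f9

D0: mem[0x16..0x18] <- [c6 c5 32]
D1: mem[0x1a..0x1b] <- [a5 f9]
D2: mem[0x04..0x0a] <- [42 c6 c5 32 a5 f9 38]
D3: mem[0x10..0x13] <- [c5 32 a5 f9]
query mem[0x02]=0x23, mem[0x06]=0xc5, mem[0x13]=0xf9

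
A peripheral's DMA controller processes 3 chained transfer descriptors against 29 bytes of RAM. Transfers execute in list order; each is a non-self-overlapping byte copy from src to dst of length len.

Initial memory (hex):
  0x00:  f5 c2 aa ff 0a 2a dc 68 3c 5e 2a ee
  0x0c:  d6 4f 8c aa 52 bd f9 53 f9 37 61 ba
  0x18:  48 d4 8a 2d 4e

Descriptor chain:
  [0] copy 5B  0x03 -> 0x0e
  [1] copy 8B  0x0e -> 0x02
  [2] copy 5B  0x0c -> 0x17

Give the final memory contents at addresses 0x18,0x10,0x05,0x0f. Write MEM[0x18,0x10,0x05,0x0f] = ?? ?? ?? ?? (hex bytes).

MEM[0x18,0x10,0x05,0x0f] = 4f 2a dc 0a

#0 dst[0x0e+5] := {0xff,0x0a,0x2a,0xdc,0x68}
#1 dst[0x02+8] := {0xff,0x0a,0x2a,0xdc,0x68,0x53,0xf9,0x37}
#2 dst[0x17+5] := {0xd6,0x4f,0xff,0x0a,0x2a}
query mem[0x18]=0x4f, mem[0x10]=0x2a, mem[0x05]=0xdc, mem[0x0f]=0x0a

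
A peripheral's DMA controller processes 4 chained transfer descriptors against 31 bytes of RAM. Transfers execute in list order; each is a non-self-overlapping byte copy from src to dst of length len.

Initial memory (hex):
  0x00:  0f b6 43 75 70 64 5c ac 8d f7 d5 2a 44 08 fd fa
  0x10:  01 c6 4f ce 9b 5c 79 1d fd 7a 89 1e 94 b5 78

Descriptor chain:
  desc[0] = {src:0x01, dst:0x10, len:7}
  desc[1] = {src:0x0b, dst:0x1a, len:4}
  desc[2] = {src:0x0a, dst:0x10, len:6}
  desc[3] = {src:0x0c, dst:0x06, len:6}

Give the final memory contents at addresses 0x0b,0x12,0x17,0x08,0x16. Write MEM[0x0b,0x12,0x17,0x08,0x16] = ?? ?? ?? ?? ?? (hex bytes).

[0] 0x01->0x10 len=7 : b6 43 75 70 64 5c ac
[1] 0x0b->0x1a len=4 : 2a 44 08 fd
[2] 0x0a->0x10 len=6 : d5 2a 44 08 fd fa
[3] 0x0c->0x06 len=6 : 44 08 fd fa d5 2a
query mem[0x0b]=0x2a, mem[0x12]=0x44, mem[0x17]=0x1d, mem[0x08]=0xfd, mem[0x16]=0xac

MEM[0x0b,0x12,0x17,0x08,0x16] = 2a 44 1d fd ac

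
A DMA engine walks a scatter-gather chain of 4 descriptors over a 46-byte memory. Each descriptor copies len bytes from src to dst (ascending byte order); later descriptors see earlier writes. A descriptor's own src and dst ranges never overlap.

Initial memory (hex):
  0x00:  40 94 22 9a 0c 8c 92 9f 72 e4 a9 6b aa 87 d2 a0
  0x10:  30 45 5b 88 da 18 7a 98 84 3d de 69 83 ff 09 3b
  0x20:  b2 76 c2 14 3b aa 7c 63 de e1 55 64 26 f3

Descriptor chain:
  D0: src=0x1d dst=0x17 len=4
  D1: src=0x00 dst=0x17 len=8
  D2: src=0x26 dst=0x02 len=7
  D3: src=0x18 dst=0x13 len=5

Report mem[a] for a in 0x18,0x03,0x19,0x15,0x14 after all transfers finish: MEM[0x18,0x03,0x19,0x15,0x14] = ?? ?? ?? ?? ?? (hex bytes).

MEM[0x18,0x03,0x19,0x15,0x14] = 94 63 22 9a 22

#0 dst[0x17+4] := {0xff,0x09,0x3b,0xb2}
#1 dst[0x17+8] := {0x40,0x94,0x22,0x9a,0x0c,0x8c,0x92,0x9f}
#2 dst[0x02+7] := {0x7c,0x63,0xde,0xe1,0x55,0x64,0x26}
#3 dst[0x13+5] := {0x94,0x22,0x9a,0x0c,0x8c}
query mem[0x18]=0x94, mem[0x03]=0x63, mem[0x19]=0x22, mem[0x15]=0x9a, mem[0x14]=0x22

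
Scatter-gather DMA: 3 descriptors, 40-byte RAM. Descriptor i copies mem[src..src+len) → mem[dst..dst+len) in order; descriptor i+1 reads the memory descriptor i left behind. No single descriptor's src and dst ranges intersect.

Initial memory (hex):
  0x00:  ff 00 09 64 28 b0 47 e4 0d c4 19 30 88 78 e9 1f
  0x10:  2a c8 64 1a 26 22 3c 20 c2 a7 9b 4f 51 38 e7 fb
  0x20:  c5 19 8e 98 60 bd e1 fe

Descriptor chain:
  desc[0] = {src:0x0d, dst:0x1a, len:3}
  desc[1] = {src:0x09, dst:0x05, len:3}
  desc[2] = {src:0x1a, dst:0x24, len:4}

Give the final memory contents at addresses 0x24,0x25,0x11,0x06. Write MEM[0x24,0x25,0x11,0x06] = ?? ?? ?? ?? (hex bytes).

MEM[0x24,0x25,0x11,0x06] = 78 e9 c8 19

  after D0: wrote 3B at 0x1a = 78e91f
  after D1: wrote 3B at 0x05 = c41930
  after D2: wrote 4B at 0x24 = 78e91f38
query mem[0x24]=0x78, mem[0x25]=0xe9, mem[0x11]=0xc8, mem[0x06]=0x19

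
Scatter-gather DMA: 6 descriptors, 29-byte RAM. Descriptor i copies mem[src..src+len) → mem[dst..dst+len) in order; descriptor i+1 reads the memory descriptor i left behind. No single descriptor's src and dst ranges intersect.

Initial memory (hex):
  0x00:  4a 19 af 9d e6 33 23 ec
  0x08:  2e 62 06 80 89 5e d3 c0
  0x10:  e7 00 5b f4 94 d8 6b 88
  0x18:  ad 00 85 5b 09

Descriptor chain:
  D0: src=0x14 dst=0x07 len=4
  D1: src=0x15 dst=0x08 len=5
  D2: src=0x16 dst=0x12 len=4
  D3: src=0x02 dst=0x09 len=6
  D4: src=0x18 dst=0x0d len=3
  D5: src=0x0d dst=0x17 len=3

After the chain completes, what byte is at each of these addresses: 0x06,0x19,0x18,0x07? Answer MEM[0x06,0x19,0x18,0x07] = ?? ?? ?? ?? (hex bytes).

[0] 0x14->0x07 len=4 : 94 d8 6b 88
[1] 0x15->0x08 len=5 : d8 6b 88 ad 00
[2] 0x16->0x12 len=4 : 6b 88 ad 00
[3] 0x02->0x09 len=6 : af 9d e6 33 23 94
[4] 0x18->0x0d len=3 : ad 00 85
[5] 0x0d->0x17 len=3 : ad 00 85
query mem[0x06]=0x23, mem[0x19]=0x85, mem[0x18]=0x00, mem[0x07]=0x94

MEM[0x06,0x19,0x18,0x07] = 23 85 00 94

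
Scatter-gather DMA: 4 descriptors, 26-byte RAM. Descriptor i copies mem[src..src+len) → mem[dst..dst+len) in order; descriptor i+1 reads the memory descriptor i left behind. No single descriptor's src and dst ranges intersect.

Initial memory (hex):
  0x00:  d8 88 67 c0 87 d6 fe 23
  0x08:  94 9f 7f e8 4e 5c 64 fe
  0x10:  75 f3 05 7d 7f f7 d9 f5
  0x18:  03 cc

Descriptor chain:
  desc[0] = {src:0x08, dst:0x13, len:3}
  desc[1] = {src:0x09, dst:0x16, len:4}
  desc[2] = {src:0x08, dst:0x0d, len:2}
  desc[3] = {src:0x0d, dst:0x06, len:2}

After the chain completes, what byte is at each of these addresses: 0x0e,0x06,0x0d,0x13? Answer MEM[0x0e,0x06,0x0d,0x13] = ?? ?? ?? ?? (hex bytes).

MEM[0x0e,0x06,0x0d,0x13] = 9f 94 94 94

  after D0: wrote 3B at 0x13 = 949f7f
  after D1: wrote 4B at 0x16 = 9f7fe84e
  after D2: wrote 2B at 0x0d = 949f
  after D3: wrote 2B at 0x06 = 949f
query mem[0x0e]=0x9f, mem[0x06]=0x94, mem[0x0d]=0x94, mem[0x13]=0x94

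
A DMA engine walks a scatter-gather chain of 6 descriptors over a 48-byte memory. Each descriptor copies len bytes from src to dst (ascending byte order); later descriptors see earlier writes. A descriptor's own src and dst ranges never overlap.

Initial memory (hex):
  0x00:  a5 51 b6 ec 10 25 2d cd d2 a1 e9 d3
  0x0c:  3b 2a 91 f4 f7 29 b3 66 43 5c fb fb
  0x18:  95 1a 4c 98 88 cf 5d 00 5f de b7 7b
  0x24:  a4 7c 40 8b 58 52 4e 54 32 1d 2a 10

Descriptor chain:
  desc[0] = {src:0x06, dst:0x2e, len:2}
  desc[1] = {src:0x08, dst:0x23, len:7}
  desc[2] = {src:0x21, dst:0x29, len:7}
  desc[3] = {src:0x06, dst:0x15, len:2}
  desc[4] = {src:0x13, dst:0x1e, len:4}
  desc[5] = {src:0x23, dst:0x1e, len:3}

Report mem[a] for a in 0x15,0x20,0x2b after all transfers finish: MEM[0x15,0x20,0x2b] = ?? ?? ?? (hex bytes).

D0: mem[0x2e..0x2f] <- [2d cd]
D1: mem[0x23..0x29] <- [d2 a1 e9 d3 3b 2a 91]
D2: mem[0x29..0x2f] <- [de b7 d2 a1 e9 d3 3b]
D3: mem[0x15..0x16] <- [2d cd]
D4: mem[0x1e..0x21] <- [66 43 2d cd]
D5: mem[0x1e..0x20] <- [d2 a1 e9]
query mem[0x15]=0x2d, mem[0x20]=0xe9, mem[0x2b]=0xd2

MEM[0x15,0x20,0x2b] = 2d e9 d2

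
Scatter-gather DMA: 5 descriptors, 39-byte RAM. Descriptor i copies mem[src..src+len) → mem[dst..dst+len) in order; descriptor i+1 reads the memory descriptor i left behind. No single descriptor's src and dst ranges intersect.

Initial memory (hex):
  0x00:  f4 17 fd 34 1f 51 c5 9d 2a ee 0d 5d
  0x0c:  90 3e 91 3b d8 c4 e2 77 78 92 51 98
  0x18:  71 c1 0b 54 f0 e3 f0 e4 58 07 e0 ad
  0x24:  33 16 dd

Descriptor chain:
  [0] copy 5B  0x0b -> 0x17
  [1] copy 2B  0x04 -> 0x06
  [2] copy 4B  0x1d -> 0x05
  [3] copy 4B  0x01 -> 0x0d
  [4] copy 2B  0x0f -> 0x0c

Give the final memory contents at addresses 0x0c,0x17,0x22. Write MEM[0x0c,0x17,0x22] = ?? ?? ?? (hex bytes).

#0 dst[0x17+5] := {0x5d,0x90,0x3e,0x91,0x3b}
#1 dst[0x06+2] := {0x1f,0x51}
#2 dst[0x05+4] := {0xe3,0xf0,0xe4,0x58}
#3 dst[0x0d+4] := {0x17,0xfd,0x34,0x1f}
#4 dst[0x0c+2] := {0x34,0x1f}
query mem[0x0c]=0x34, mem[0x17]=0x5d, mem[0x22]=0xe0

MEM[0x0c,0x17,0x22] = 34 5d e0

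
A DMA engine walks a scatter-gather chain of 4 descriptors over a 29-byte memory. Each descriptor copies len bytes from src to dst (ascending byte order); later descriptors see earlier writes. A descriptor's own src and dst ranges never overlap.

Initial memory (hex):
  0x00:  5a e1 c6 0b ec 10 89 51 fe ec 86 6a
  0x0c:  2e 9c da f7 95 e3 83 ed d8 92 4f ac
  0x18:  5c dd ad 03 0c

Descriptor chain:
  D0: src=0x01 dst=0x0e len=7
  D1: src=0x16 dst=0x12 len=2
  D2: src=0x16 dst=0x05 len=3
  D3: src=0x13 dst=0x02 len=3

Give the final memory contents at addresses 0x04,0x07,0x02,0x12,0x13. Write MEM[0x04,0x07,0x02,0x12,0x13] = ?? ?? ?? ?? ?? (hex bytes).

MEM[0x04,0x07,0x02,0x12,0x13] = 92 5c ac 4f ac

#0 dst[0x0e+7] := {0xe1,0xc6,0x0b,0xec,0x10,0x89,0x51}
#1 dst[0x12+2] := {0x4f,0xac}
#2 dst[0x05+3] := {0x4f,0xac,0x5c}
#3 dst[0x02+3] := {0xac,0x51,0x92}
query mem[0x04]=0x92, mem[0x07]=0x5c, mem[0x02]=0xac, mem[0x12]=0x4f, mem[0x13]=0xac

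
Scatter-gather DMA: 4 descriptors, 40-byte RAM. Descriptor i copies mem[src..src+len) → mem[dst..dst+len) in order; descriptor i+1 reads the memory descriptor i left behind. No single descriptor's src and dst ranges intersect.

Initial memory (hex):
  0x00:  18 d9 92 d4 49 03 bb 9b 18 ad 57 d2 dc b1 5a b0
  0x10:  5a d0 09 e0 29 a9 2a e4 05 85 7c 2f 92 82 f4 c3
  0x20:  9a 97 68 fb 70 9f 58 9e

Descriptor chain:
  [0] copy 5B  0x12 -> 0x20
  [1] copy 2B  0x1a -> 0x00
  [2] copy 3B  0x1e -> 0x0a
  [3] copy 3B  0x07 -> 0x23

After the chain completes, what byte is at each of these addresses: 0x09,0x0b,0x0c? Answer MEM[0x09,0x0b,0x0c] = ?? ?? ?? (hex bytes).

#0 dst[0x20+5] := {0x09,0xe0,0x29,0xa9,0x2a}
#1 dst[0x00+2] := {0x7c,0x2f}
#2 dst[0x0a+3] := {0xf4,0xc3,0x09}
#3 dst[0x23+3] := {0x9b,0x18,0xad}
query mem[0x09]=0xad, mem[0x0b]=0xc3, mem[0x0c]=0x09

MEM[0x09,0x0b,0x0c] = ad c3 09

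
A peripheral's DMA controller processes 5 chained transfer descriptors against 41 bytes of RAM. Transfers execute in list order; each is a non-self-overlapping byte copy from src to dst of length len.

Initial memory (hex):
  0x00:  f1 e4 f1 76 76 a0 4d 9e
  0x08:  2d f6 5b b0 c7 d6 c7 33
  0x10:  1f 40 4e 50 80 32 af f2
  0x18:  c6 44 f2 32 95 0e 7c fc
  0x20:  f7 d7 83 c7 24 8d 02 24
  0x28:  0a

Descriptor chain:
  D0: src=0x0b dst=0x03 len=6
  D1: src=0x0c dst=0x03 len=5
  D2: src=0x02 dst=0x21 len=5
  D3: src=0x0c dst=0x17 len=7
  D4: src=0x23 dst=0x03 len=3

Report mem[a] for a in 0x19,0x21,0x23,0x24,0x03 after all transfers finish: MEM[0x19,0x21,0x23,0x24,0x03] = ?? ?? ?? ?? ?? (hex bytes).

#0 dst[0x03+6] := {0xb0,0xc7,0xd6,0xc7,0x33,0x1f}
#1 dst[0x03+5] := {0xc7,0xd6,0xc7,0x33,0x1f}
#2 dst[0x21+5] := {0xf1,0xc7,0xd6,0xc7,0x33}
#3 dst[0x17+7] := {0xc7,0xd6,0xc7,0x33,0x1f,0x40,0x4e}
#4 dst[0x03+3] := {0xd6,0xc7,0x33}
query mem[0x19]=0xc7, mem[0x21]=0xf1, mem[0x23]=0xd6, mem[0x24]=0xc7, mem[0x03]=0xd6

MEM[0x19,0x21,0x23,0x24,0x03] = c7 f1 d6 c7 d6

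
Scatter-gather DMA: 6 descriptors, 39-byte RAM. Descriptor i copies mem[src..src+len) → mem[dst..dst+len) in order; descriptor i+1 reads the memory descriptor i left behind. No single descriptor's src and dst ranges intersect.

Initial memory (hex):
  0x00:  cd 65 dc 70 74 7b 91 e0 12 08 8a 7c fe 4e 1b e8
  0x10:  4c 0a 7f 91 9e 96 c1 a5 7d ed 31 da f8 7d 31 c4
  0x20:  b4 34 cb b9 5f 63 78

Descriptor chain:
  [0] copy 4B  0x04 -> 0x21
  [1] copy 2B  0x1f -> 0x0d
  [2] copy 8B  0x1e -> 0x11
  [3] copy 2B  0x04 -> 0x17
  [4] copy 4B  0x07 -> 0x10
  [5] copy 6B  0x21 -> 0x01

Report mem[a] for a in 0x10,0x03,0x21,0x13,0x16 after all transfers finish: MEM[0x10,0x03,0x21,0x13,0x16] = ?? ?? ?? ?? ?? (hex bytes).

MEM[0x10,0x03,0x21,0x13,0x16] = e0 91 74 8a 91

D0: mem[0x21..0x24] <- [74 7b 91 e0]
D1: mem[0x0d..0x0e] <- [c4 b4]
D2: mem[0x11..0x18] <- [31 c4 b4 74 7b 91 e0 63]
D3: mem[0x17..0x18] <- [74 7b]
D4: mem[0x10..0x13] <- [e0 12 08 8a]
D5: mem[0x01..0x06] <- [74 7b 91 e0 63 78]
query mem[0x10]=0xe0, mem[0x03]=0x91, mem[0x21]=0x74, mem[0x13]=0x8a, mem[0x16]=0x91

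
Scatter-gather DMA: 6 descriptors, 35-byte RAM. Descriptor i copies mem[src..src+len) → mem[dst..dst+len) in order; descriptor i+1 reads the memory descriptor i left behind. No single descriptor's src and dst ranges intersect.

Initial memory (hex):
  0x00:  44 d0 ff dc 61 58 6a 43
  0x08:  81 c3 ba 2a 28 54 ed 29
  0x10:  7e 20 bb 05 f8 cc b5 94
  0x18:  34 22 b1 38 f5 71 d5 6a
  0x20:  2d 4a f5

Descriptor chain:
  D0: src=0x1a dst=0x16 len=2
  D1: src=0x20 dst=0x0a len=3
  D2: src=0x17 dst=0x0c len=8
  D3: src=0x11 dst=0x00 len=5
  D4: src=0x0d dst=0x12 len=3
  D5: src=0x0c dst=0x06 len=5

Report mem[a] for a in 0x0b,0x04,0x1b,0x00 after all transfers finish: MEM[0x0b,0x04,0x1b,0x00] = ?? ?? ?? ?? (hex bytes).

MEM[0x0b,0x04,0x1b,0x00] = 4a cc 38 f5

[0] 0x1a->0x16 len=2 : b1 38
[1] 0x20->0x0a len=3 : 2d 4a f5
[2] 0x17->0x0c len=8 : 38 34 22 b1 38 f5 71 d5
[3] 0x11->0x00 len=5 : f5 71 d5 f8 cc
[4] 0x0d->0x12 len=3 : 34 22 b1
[5] 0x0c->0x06 len=5 : 38 34 22 b1 38
query mem[0x0b]=0x4a, mem[0x04]=0xcc, mem[0x1b]=0x38, mem[0x00]=0xf5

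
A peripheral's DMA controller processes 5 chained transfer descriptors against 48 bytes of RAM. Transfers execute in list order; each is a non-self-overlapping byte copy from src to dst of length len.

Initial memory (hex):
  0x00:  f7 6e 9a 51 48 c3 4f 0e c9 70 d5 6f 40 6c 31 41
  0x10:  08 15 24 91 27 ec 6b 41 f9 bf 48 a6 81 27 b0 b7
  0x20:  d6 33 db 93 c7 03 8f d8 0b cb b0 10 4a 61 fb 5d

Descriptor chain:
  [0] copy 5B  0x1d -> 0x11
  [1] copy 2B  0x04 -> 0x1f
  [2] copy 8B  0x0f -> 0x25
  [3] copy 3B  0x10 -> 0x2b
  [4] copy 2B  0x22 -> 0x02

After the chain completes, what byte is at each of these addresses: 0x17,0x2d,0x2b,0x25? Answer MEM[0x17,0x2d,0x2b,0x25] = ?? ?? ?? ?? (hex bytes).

MEM[0x17,0x2d,0x2b,0x25] = 41 b0 08 41

#0 dst[0x11+5] := {0x27,0xb0,0xb7,0xd6,0x33}
#1 dst[0x1f+2] := {0x48,0xc3}
#2 dst[0x25+8] := {0x41,0x08,0x27,0xb0,0xb7,0xd6,0x33,0x6b}
#3 dst[0x2b+3] := {0x08,0x27,0xb0}
#4 dst[0x02+2] := {0xdb,0x93}
query mem[0x17]=0x41, mem[0x2d]=0xb0, mem[0x2b]=0x08, mem[0x25]=0x41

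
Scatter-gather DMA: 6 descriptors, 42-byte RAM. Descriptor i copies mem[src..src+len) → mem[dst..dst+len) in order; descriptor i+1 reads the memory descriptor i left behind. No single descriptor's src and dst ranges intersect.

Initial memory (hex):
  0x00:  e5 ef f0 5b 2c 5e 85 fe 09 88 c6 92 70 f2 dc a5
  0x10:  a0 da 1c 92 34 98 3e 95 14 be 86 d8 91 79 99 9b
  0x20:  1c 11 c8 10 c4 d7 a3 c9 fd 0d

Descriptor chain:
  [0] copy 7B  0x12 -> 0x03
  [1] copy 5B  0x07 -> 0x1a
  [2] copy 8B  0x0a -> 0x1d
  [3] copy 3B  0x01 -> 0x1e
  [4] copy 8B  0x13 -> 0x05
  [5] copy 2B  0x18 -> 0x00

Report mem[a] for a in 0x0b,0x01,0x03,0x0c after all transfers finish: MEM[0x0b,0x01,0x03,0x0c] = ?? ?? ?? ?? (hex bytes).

D0: mem[0x03..0x09] <- [1c 92 34 98 3e 95 14]
D1: mem[0x1a..0x1e] <- [3e 95 14 c6 92]
D2: mem[0x1d..0x24] <- [c6 92 70 f2 dc a5 a0 da]
D3: mem[0x1e..0x20] <- [ef f0 1c]
D4: mem[0x05..0x0c] <- [92 34 98 3e 95 14 be 3e]
D5: mem[0x00..0x01] <- [14 be]
query mem[0x0b]=0xbe, mem[0x01]=0xbe, mem[0x03]=0x1c, mem[0x0c]=0x3e

MEM[0x0b,0x01,0x03,0x0c] = be be 1c 3e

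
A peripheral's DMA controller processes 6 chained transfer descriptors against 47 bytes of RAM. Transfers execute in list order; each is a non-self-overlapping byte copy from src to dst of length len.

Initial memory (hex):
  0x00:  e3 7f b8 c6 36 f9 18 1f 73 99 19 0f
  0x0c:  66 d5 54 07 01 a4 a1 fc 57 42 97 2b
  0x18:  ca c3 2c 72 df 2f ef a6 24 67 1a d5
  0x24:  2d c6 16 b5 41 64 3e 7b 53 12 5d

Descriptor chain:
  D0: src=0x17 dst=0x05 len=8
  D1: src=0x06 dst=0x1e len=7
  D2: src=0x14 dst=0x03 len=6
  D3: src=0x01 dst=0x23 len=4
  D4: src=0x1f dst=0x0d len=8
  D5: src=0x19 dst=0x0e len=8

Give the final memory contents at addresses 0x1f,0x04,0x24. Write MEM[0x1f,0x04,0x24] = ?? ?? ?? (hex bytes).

MEM[0x1f,0x04,0x24] = c3 42 b8

[0] 0x17->0x05 len=8 : 2b ca c3 2c 72 df 2f ef
[1] 0x06->0x1e len=7 : ca c3 2c 72 df 2f ef
[2] 0x14->0x03 len=6 : 57 42 97 2b ca c3
[3] 0x01->0x23 len=4 : 7f b8 57 42
[4] 0x1f->0x0d len=8 : c3 2c 72 df 7f b8 57 42
[5] 0x19->0x0e len=8 : c3 2c 72 df 2f ca c3 2c
query mem[0x1f]=0xc3, mem[0x04]=0x42, mem[0x24]=0xb8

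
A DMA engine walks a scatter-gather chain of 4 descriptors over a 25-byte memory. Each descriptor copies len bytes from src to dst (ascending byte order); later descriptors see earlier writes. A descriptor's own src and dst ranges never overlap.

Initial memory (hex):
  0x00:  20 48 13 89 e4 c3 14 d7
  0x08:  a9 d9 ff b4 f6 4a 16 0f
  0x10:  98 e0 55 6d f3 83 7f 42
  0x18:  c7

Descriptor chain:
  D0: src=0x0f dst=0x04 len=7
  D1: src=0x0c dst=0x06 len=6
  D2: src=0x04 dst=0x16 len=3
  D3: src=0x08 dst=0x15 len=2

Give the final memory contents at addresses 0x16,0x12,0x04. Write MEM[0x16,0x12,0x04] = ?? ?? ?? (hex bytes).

MEM[0x16,0x12,0x04] = 0f 55 0f

  after D0: wrote 7B at 0x04 = 0f98e0556df383
  after D1: wrote 6B at 0x06 = f64a160f98e0
  after D2: wrote 3B at 0x16 = 0f98f6
  after D3: wrote 2B at 0x15 = 160f
query mem[0x16]=0x0f, mem[0x12]=0x55, mem[0x04]=0x0f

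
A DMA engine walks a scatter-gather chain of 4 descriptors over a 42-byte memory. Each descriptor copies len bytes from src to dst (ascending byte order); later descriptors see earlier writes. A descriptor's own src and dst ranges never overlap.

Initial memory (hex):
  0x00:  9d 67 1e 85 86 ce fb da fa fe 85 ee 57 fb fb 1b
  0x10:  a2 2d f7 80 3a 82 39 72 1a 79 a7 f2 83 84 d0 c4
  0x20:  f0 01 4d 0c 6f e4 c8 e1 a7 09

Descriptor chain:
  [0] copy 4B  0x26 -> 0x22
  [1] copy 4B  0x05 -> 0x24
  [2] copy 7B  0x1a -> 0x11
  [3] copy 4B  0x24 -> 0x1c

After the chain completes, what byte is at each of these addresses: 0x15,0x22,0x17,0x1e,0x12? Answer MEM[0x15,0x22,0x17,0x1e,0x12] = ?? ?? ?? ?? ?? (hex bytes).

MEM[0x15,0x22,0x17,0x1e,0x12] = d0 c8 f0 da f2

[0] 0x26->0x22 len=4 : c8 e1 a7 09
[1] 0x05->0x24 len=4 : ce fb da fa
[2] 0x1a->0x11 len=7 : a7 f2 83 84 d0 c4 f0
[3] 0x24->0x1c len=4 : ce fb da fa
query mem[0x15]=0xd0, mem[0x22]=0xc8, mem[0x17]=0xf0, mem[0x1e]=0xda, mem[0x12]=0xf2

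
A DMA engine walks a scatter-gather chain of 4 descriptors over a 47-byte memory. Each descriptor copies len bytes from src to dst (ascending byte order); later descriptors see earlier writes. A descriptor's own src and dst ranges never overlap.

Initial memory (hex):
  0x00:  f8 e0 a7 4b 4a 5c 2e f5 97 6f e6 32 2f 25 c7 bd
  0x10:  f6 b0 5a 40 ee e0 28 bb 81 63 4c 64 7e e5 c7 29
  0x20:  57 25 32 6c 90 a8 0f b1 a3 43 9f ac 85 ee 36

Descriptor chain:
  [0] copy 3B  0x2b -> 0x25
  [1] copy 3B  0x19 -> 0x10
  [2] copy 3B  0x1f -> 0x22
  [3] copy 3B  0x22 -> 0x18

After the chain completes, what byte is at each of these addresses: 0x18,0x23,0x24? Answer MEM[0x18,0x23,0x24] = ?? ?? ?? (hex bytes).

[0] 0x2b->0x25 len=3 : ac 85 ee
[1] 0x19->0x10 len=3 : 63 4c 64
[2] 0x1f->0x22 len=3 : 29 57 25
[3] 0x22->0x18 len=3 : 29 57 25
query mem[0x18]=0x29, mem[0x23]=0x57, mem[0x24]=0x25

MEM[0x18,0x23,0x24] = 29 57 25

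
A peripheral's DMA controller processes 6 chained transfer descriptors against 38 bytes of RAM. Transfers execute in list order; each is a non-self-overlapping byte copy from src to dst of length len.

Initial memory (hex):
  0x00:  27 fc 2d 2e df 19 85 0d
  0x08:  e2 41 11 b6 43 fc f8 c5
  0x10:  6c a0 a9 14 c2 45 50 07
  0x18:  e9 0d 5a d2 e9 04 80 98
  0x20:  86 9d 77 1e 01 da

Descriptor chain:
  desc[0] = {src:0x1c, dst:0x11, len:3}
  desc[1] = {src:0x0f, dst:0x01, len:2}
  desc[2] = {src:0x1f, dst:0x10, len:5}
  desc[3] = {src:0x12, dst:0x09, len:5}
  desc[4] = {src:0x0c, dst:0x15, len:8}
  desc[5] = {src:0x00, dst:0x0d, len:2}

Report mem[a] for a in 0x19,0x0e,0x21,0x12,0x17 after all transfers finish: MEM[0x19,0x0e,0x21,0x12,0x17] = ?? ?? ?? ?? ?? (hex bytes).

#0 dst[0x11+3] := {0xe9,0x04,0x80}
#1 dst[0x01+2] := {0xc5,0x6c}
#2 dst[0x10+5] := {0x98,0x86,0x9d,0x77,0x1e}
#3 dst[0x09+5] := {0x9d,0x77,0x1e,0x45,0x50}
#4 dst[0x15+8] := {0x45,0x50,0xf8,0xc5,0x98,0x86,0x9d,0x77}
#5 dst[0x0d+2] := {0x27,0xc5}
query mem[0x19]=0x98, mem[0x0e]=0xc5, mem[0x21]=0x9d, mem[0x12]=0x9d, mem[0x17]=0xf8

MEM[0x19,0x0e,0x21,0x12,0x17] = 98 c5 9d 9d f8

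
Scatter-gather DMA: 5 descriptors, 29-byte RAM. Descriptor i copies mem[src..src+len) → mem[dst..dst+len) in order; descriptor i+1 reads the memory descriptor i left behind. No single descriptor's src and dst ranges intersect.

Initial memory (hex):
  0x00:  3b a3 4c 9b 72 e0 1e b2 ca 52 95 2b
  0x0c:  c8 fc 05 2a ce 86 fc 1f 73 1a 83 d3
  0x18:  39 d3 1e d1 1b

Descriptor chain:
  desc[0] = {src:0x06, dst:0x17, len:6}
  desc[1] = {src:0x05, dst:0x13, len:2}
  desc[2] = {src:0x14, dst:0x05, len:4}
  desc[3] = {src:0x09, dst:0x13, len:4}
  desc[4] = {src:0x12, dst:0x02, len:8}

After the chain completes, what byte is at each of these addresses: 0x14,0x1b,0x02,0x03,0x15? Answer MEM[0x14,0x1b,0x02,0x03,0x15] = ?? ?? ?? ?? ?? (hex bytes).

D0: mem[0x17..0x1c] <- [1e b2 ca 52 95 2b]
D1: mem[0x13..0x14] <- [e0 1e]
D2: mem[0x05..0x08] <- [1e 1a 83 1e]
D3: mem[0x13..0x16] <- [52 95 2b c8]
D4: mem[0x02..0x09] <- [fc 52 95 2b c8 1e b2 ca]
query mem[0x14]=0x95, mem[0x1b]=0x95, mem[0x02]=0xfc, mem[0x03]=0x52, mem[0x15]=0x2b

MEM[0x14,0x1b,0x02,0x03,0x15] = 95 95 fc 52 2b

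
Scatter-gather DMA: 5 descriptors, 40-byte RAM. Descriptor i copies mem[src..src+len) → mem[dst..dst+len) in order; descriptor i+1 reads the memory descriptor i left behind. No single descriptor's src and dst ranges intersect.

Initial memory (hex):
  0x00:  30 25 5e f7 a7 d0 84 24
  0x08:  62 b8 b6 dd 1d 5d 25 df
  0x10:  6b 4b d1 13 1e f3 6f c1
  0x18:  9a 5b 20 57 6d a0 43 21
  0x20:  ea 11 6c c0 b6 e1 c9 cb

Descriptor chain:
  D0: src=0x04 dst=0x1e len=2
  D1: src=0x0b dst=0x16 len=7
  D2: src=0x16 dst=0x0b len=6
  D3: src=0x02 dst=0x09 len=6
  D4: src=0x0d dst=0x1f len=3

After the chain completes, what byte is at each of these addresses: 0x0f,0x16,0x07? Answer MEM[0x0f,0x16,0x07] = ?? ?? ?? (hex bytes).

MEM[0x0f,0x16,0x07] = df dd 24

#0 dst[0x1e+2] := {0xa7,0xd0}
#1 dst[0x16+7] := {0xdd,0x1d,0x5d,0x25,0xdf,0x6b,0x4b}
#2 dst[0x0b+6] := {0xdd,0x1d,0x5d,0x25,0xdf,0x6b}
#3 dst[0x09+6] := {0x5e,0xf7,0xa7,0xd0,0x84,0x24}
#4 dst[0x1f+3] := {0x84,0x24,0xdf}
query mem[0x0f]=0xdf, mem[0x16]=0xdd, mem[0x07]=0x24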